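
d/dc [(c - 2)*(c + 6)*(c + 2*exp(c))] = 2*c^2*exp(c) + 3*c^2 + 12*c*exp(c) + 8*c - 16*exp(c) - 12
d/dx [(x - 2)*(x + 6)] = 2*x + 4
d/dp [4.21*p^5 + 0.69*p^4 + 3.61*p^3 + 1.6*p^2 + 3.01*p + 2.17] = 21.05*p^4 + 2.76*p^3 + 10.83*p^2 + 3.2*p + 3.01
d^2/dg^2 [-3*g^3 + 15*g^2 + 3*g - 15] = 30 - 18*g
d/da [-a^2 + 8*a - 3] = 8 - 2*a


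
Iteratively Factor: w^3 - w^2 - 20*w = (w - 5)*(w^2 + 4*w) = (w - 5)*(w + 4)*(w)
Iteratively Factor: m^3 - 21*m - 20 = (m + 4)*(m^2 - 4*m - 5) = (m + 1)*(m + 4)*(m - 5)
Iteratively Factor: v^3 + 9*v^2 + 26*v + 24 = (v + 2)*(v^2 + 7*v + 12) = (v + 2)*(v + 3)*(v + 4)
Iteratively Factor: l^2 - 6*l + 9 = (l - 3)*(l - 3)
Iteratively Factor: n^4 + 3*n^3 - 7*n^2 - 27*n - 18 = (n + 2)*(n^3 + n^2 - 9*n - 9) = (n + 2)*(n + 3)*(n^2 - 2*n - 3) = (n + 1)*(n + 2)*(n + 3)*(n - 3)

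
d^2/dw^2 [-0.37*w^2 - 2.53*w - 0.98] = -0.740000000000000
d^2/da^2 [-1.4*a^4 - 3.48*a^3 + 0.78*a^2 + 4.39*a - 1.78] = -16.8*a^2 - 20.88*a + 1.56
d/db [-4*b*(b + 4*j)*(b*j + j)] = 4*j*(-3*b^2 - 8*b*j - 2*b - 4*j)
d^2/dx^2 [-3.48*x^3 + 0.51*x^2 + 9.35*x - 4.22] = 1.02 - 20.88*x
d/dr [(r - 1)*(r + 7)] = 2*r + 6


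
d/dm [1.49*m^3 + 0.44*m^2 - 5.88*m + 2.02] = 4.47*m^2 + 0.88*m - 5.88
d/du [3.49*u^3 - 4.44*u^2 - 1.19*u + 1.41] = 10.47*u^2 - 8.88*u - 1.19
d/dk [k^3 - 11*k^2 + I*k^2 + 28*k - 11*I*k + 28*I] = 3*k^2 + 2*k*(-11 + I) + 28 - 11*I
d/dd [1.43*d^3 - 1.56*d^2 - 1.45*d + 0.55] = 4.29*d^2 - 3.12*d - 1.45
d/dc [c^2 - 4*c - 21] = 2*c - 4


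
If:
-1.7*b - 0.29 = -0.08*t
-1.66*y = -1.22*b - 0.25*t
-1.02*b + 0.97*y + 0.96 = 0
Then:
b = -0.53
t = -7.69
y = -1.55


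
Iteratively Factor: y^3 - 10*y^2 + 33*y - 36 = (y - 4)*(y^2 - 6*y + 9) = (y - 4)*(y - 3)*(y - 3)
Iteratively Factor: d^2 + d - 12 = (d + 4)*(d - 3)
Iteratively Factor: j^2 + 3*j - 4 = (j - 1)*(j + 4)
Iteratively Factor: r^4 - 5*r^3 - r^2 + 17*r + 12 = (r + 1)*(r^3 - 6*r^2 + 5*r + 12) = (r + 1)^2*(r^2 - 7*r + 12) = (r - 3)*(r + 1)^2*(r - 4)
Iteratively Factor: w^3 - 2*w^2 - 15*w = (w)*(w^2 - 2*w - 15) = w*(w - 5)*(w + 3)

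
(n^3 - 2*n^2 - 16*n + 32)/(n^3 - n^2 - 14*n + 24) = (n - 4)/(n - 3)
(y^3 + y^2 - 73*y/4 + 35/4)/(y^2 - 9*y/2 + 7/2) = (2*y^2 + 9*y - 5)/(2*(y - 1))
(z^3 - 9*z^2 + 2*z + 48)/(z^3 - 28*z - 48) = (z^2 - 11*z + 24)/(z^2 - 2*z - 24)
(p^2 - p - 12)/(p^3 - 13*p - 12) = 1/(p + 1)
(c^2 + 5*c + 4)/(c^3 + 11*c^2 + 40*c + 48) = (c + 1)/(c^2 + 7*c + 12)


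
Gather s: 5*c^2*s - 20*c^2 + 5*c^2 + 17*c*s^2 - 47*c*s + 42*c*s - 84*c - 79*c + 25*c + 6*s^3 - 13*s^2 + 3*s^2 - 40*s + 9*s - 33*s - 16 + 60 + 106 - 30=-15*c^2 - 138*c + 6*s^3 + s^2*(17*c - 10) + s*(5*c^2 - 5*c - 64) + 120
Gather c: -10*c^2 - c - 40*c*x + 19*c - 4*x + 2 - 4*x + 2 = -10*c^2 + c*(18 - 40*x) - 8*x + 4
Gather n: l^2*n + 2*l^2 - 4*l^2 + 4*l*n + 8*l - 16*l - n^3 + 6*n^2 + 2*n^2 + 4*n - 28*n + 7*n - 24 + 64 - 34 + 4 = -2*l^2 - 8*l - n^3 + 8*n^2 + n*(l^2 + 4*l - 17) + 10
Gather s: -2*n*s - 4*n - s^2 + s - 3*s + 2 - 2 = -4*n - s^2 + s*(-2*n - 2)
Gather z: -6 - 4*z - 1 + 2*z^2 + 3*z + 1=2*z^2 - z - 6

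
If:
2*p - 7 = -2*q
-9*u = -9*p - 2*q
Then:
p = 9*u/7 - 1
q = 9/2 - 9*u/7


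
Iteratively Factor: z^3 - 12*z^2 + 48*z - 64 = (z - 4)*(z^2 - 8*z + 16) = (z - 4)^2*(z - 4)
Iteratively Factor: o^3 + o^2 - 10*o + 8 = (o - 1)*(o^2 + 2*o - 8) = (o - 2)*(o - 1)*(o + 4)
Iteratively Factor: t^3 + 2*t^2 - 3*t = (t + 3)*(t^2 - t) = (t - 1)*(t + 3)*(t)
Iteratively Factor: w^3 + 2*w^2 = (w)*(w^2 + 2*w) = w^2*(w + 2)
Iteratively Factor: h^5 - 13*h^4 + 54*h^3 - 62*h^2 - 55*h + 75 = (h - 5)*(h^4 - 8*h^3 + 14*h^2 + 8*h - 15) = (h - 5)*(h + 1)*(h^3 - 9*h^2 + 23*h - 15) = (h - 5)^2*(h + 1)*(h^2 - 4*h + 3) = (h - 5)^2*(h - 3)*(h + 1)*(h - 1)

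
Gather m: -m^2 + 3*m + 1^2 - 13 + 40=-m^2 + 3*m + 28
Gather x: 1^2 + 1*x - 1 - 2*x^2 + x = -2*x^2 + 2*x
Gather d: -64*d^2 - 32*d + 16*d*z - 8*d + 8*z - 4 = -64*d^2 + d*(16*z - 40) + 8*z - 4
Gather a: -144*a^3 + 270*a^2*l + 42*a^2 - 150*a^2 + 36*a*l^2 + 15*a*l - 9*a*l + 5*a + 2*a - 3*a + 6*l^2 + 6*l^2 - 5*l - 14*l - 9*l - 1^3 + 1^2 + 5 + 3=-144*a^3 + a^2*(270*l - 108) + a*(36*l^2 + 6*l + 4) + 12*l^2 - 28*l + 8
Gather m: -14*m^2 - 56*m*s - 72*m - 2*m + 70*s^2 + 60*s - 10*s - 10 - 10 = -14*m^2 + m*(-56*s - 74) + 70*s^2 + 50*s - 20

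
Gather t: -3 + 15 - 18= -6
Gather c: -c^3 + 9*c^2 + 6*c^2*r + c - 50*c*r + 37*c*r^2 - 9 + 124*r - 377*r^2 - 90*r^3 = -c^3 + c^2*(6*r + 9) + c*(37*r^2 - 50*r + 1) - 90*r^3 - 377*r^2 + 124*r - 9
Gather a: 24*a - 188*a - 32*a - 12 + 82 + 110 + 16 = 196 - 196*a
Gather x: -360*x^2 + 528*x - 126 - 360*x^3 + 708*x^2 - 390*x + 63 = -360*x^3 + 348*x^2 + 138*x - 63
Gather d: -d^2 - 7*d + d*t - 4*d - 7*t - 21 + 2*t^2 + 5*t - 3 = -d^2 + d*(t - 11) + 2*t^2 - 2*t - 24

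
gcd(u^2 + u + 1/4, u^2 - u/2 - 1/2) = u + 1/2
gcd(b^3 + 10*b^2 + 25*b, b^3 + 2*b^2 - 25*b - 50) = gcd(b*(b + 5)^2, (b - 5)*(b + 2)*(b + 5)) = b + 5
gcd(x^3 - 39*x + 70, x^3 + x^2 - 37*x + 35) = x^2 + 2*x - 35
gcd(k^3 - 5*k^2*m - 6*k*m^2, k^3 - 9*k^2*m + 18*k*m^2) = k^2 - 6*k*m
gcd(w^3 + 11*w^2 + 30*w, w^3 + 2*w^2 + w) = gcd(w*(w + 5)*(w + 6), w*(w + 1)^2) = w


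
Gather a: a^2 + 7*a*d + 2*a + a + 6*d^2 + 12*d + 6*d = a^2 + a*(7*d + 3) + 6*d^2 + 18*d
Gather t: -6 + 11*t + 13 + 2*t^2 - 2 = 2*t^2 + 11*t + 5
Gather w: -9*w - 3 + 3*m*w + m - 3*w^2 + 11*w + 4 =m - 3*w^2 + w*(3*m + 2) + 1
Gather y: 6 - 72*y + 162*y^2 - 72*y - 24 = 162*y^2 - 144*y - 18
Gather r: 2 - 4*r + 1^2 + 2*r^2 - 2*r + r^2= 3*r^2 - 6*r + 3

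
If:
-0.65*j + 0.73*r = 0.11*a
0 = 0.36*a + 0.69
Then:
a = -1.92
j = 1.12307692307692*r + 0.324358974358974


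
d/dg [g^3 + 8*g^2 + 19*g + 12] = 3*g^2 + 16*g + 19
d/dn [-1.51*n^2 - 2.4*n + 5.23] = -3.02*n - 2.4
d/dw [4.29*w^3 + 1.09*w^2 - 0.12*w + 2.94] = 12.87*w^2 + 2.18*w - 0.12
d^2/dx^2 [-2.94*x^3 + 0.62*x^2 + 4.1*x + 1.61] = 1.24 - 17.64*x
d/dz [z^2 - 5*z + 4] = 2*z - 5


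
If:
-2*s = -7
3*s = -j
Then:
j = -21/2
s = 7/2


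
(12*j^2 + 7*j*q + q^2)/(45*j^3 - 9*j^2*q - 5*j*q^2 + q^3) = (4*j + q)/(15*j^2 - 8*j*q + q^2)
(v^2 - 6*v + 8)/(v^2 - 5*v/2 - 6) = 2*(v - 2)/(2*v + 3)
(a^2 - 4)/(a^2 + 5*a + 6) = (a - 2)/(a + 3)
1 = 1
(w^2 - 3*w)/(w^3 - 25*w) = (w - 3)/(w^2 - 25)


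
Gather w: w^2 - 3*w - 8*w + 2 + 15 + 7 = w^2 - 11*w + 24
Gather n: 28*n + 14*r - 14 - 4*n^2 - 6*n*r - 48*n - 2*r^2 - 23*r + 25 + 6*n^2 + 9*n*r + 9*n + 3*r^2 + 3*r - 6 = 2*n^2 + n*(3*r - 11) + r^2 - 6*r + 5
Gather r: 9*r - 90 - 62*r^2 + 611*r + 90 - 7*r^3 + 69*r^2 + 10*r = -7*r^3 + 7*r^2 + 630*r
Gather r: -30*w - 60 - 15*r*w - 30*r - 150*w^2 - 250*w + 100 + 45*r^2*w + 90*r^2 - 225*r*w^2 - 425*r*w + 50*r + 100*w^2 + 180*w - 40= r^2*(45*w + 90) + r*(-225*w^2 - 440*w + 20) - 50*w^2 - 100*w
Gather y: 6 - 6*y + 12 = 18 - 6*y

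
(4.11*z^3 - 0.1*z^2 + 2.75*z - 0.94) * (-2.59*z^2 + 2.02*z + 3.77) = -10.6449*z^5 + 8.5612*z^4 + 8.1702*z^3 + 7.6126*z^2 + 8.4687*z - 3.5438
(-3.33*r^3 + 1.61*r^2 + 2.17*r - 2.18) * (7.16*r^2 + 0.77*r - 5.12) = -23.8428*r^5 + 8.9635*r^4 + 33.8265*r^3 - 22.1811*r^2 - 12.789*r + 11.1616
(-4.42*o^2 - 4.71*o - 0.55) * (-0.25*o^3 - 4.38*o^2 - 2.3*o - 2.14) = 1.105*o^5 + 20.5371*o^4 + 30.9333*o^3 + 22.7008*o^2 + 11.3444*o + 1.177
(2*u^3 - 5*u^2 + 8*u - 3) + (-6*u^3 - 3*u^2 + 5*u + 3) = -4*u^3 - 8*u^2 + 13*u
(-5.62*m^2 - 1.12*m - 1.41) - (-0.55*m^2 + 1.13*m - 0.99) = -5.07*m^2 - 2.25*m - 0.42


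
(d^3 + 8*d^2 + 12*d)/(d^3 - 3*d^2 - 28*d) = (d^2 + 8*d + 12)/(d^2 - 3*d - 28)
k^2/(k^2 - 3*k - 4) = k^2/(k^2 - 3*k - 4)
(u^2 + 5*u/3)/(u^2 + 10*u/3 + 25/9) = 3*u/(3*u + 5)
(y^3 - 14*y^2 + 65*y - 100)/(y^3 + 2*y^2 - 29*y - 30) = (y^2 - 9*y + 20)/(y^2 + 7*y + 6)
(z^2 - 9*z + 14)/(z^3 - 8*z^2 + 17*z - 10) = (z - 7)/(z^2 - 6*z + 5)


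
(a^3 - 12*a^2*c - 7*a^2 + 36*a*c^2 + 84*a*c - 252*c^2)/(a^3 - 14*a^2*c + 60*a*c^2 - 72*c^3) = (a - 7)/(a - 2*c)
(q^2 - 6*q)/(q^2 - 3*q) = (q - 6)/(q - 3)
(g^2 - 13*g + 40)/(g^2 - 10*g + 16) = (g - 5)/(g - 2)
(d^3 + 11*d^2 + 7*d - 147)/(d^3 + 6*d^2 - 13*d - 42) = (d + 7)/(d + 2)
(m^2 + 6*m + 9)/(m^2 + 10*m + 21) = (m + 3)/(m + 7)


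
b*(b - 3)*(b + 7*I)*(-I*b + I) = -I*b^4 + 7*b^3 + 4*I*b^3 - 28*b^2 - 3*I*b^2 + 21*b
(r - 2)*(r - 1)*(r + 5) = r^3 + 2*r^2 - 13*r + 10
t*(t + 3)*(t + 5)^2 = t^4 + 13*t^3 + 55*t^2 + 75*t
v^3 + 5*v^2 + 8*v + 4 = (v + 1)*(v + 2)^2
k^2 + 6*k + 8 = (k + 2)*(k + 4)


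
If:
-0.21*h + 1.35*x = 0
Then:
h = 6.42857142857143*x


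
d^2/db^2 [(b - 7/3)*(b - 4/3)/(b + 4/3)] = 528/(27*b^3 + 108*b^2 + 144*b + 64)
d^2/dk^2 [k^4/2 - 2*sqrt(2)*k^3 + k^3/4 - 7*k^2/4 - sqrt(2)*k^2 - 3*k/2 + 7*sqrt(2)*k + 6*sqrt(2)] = 6*k^2 - 12*sqrt(2)*k + 3*k/2 - 7/2 - 2*sqrt(2)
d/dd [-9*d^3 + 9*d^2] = 9*d*(2 - 3*d)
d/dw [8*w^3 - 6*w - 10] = 24*w^2 - 6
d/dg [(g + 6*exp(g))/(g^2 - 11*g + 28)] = (-(g + 6*exp(g))*(2*g - 11) + (6*exp(g) + 1)*(g^2 - 11*g + 28))/(g^2 - 11*g + 28)^2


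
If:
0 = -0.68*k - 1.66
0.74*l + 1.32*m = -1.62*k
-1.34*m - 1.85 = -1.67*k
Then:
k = -2.44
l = 13.23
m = -4.42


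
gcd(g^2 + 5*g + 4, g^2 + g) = g + 1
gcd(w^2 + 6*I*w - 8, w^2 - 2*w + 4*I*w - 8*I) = w + 4*I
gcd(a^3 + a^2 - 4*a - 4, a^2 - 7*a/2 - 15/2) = 1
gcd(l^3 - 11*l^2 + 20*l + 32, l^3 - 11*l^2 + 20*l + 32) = l^3 - 11*l^2 + 20*l + 32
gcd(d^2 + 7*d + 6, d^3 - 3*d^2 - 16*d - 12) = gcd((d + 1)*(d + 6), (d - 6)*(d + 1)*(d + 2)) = d + 1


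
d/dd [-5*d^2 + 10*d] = 10 - 10*d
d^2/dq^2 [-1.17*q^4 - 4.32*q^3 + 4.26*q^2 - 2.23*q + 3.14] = -14.04*q^2 - 25.92*q + 8.52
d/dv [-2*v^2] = -4*v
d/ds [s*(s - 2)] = 2*s - 2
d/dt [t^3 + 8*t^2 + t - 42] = 3*t^2 + 16*t + 1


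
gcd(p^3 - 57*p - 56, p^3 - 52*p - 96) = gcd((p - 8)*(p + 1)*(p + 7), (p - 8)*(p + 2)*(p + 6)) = p - 8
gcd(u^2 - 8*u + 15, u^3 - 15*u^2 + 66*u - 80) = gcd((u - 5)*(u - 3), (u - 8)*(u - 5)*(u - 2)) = u - 5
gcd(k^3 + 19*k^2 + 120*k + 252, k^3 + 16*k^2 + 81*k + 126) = k^2 + 13*k + 42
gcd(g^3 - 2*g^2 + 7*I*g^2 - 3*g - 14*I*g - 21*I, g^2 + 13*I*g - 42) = g + 7*I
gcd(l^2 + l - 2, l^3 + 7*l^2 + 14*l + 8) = l + 2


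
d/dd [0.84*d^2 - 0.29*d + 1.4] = 1.68*d - 0.29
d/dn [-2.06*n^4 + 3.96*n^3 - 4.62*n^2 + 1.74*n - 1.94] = -8.24*n^3 + 11.88*n^2 - 9.24*n + 1.74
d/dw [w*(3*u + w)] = 3*u + 2*w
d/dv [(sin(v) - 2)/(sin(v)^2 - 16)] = (4*sin(v) + cos(v)^2 - 17)*cos(v)/(sin(v)^2 - 16)^2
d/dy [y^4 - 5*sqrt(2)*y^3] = y^2*(4*y - 15*sqrt(2))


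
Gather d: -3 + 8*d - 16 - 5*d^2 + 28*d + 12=-5*d^2 + 36*d - 7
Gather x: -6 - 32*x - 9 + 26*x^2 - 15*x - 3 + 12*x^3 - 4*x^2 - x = 12*x^3 + 22*x^2 - 48*x - 18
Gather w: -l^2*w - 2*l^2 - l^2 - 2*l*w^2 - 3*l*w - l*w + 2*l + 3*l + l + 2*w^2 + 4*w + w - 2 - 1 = -3*l^2 + 6*l + w^2*(2 - 2*l) + w*(-l^2 - 4*l + 5) - 3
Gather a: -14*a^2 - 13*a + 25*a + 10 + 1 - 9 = -14*a^2 + 12*a + 2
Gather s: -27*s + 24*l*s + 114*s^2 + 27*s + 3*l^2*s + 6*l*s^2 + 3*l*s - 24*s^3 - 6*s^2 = -24*s^3 + s^2*(6*l + 108) + s*(3*l^2 + 27*l)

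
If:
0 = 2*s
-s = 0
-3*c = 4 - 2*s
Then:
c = -4/3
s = 0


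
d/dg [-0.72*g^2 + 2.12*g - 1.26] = 2.12 - 1.44*g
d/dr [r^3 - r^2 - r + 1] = 3*r^2 - 2*r - 1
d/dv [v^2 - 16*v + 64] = 2*v - 16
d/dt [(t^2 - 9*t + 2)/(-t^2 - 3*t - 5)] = 3*(-4*t^2 - 2*t + 17)/(t^4 + 6*t^3 + 19*t^2 + 30*t + 25)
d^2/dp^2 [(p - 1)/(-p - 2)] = 6/(p + 2)^3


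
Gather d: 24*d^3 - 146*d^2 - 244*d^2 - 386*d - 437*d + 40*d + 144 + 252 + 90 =24*d^3 - 390*d^2 - 783*d + 486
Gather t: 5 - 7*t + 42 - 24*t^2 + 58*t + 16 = -24*t^2 + 51*t + 63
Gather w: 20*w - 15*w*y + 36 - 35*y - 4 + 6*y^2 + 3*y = w*(20 - 15*y) + 6*y^2 - 32*y + 32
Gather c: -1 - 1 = -2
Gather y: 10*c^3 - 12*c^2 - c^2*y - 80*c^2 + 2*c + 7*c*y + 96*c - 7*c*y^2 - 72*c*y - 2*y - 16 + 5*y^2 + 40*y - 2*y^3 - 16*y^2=10*c^3 - 92*c^2 + 98*c - 2*y^3 + y^2*(-7*c - 11) + y*(-c^2 - 65*c + 38) - 16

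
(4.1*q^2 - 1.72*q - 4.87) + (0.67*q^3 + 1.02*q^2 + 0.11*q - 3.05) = 0.67*q^3 + 5.12*q^2 - 1.61*q - 7.92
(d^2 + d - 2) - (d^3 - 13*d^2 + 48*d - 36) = -d^3 + 14*d^2 - 47*d + 34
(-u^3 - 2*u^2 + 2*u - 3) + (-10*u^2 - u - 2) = -u^3 - 12*u^2 + u - 5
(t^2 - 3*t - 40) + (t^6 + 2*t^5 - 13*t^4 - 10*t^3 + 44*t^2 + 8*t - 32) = t^6 + 2*t^5 - 13*t^4 - 10*t^3 + 45*t^2 + 5*t - 72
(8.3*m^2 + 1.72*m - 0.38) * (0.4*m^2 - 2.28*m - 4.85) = 3.32*m^4 - 18.236*m^3 - 44.3286*m^2 - 7.4756*m + 1.843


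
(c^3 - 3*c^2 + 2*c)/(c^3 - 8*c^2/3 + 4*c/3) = 3*(c - 1)/(3*c - 2)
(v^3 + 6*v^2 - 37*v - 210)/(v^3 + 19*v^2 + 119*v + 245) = (v - 6)/(v + 7)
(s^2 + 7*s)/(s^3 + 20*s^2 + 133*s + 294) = s/(s^2 + 13*s + 42)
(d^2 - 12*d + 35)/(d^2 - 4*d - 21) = (d - 5)/(d + 3)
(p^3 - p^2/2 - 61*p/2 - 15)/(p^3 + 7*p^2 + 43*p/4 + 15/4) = 2*(p - 6)/(2*p + 3)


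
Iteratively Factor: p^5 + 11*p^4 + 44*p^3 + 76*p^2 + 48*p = (p + 4)*(p^4 + 7*p^3 + 16*p^2 + 12*p) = (p + 2)*(p + 4)*(p^3 + 5*p^2 + 6*p) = (p + 2)*(p + 3)*(p + 4)*(p^2 + 2*p) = p*(p + 2)*(p + 3)*(p + 4)*(p + 2)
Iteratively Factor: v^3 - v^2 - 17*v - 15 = (v + 3)*(v^2 - 4*v - 5) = (v - 5)*(v + 3)*(v + 1)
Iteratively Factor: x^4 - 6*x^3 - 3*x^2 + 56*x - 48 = (x + 3)*(x^3 - 9*x^2 + 24*x - 16) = (x - 4)*(x + 3)*(x^2 - 5*x + 4) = (x - 4)*(x - 1)*(x + 3)*(x - 4)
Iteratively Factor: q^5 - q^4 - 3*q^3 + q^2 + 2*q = (q)*(q^4 - q^3 - 3*q^2 + q + 2) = q*(q + 1)*(q^3 - 2*q^2 - q + 2) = q*(q - 1)*(q + 1)*(q^2 - q - 2) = q*(q - 1)*(q + 1)^2*(q - 2)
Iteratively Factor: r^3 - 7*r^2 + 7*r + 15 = (r - 3)*(r^2 - 4*r - 5) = (r - 5)*(r - 3)*(r + 1)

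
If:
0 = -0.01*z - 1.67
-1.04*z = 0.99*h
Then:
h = 175.43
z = -167.00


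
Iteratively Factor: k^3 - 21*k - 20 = (k + 4)*(k^2 - 4*k - 5) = (k - 5)*(k + 4)*(k + 1)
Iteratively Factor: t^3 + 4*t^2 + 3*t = (t)*(t^2 + 4*t + 3) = t*(t + 3)*(t + 1)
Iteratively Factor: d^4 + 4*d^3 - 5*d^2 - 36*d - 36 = (d + 3)*(d^3 + d^2 - 8*d - 12) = (d + 2)*(d + 3)*(d^2 - d - 6) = (d + 2)^2*(d + 3)*(d - 3)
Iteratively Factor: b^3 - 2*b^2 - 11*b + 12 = (b - 4)*(b^2 + 2*b - 3) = (b - 4)*(b - 1)*(b + 3)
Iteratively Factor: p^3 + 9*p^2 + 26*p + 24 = (p + 4)*(p^2 + 5*p + 6) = (p + 2)*(p + 4)*(p + 3)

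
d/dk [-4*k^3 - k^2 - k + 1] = -12*k^2 - 2*k - 1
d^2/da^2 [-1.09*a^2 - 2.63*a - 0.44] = -2.18000000000000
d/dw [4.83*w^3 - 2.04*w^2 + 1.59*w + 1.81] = 14.49*w^2 - 4.08*w + 1.59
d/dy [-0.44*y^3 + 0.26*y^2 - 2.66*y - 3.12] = -1.32*y^2 + 0.52*y - 2.66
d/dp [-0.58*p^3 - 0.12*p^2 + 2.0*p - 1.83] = -1.74*p^2 - 0.24*p + 2.0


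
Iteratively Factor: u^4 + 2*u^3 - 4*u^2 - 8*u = (u)*(u^3 + 2*u^2 - 4*u - 8) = u*(u + 2)*(u^2 - 4) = u*(u - 2)*(u + 2)*(u + 2)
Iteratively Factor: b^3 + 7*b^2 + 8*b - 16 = (b - 1)*(b^2 + 8*b + 16) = (b - 1)*(b + 4)*(b + 4)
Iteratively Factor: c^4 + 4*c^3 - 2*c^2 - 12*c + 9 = (c + 3)*(c^3 + c^2 - 5*c + 3) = (c - 1)*(c + 3)*(c^2 + 2*c - 3) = (c - 1)*(c + 3)^2*(c - 1)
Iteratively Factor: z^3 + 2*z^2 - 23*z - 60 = (z - 5)*(z^2 + 7*z + 12) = (z - 5)*(z + 3)*(z + 4)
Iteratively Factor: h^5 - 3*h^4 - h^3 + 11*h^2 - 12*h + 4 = (h - 1)*(h^4 - 2*h^3 - 3*h^2 + 8*h - 4) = (h - 1)^2*(h^3 - h^2 - 4*h + 4) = (h - 1)^2*(h + 2)*(h^2 - 3*h + 2) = (h - 1)^3*(h + 2)*(h - 2)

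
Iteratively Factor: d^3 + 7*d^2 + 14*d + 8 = (d + 4)*(d^2 + 3*d + 2) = (d + 2)*(d + 4)*(d + 1)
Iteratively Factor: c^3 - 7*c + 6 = (c - 2)*(c^2 + 2*c - 3) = (c - 2)*(c - 1)*(c + 3)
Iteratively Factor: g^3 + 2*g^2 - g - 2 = (g - 1)*(g^2 + 3*g + 2) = (g - 1)*(g + 2)*(g + 1)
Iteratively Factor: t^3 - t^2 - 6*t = (t - 3)*(t^2 + 2*t) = t*(t - 3)*(t + 2)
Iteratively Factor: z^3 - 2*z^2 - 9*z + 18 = (z - 3)*(z^2 + z - 6) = (z - 3)*(z + 3)*(z - 2)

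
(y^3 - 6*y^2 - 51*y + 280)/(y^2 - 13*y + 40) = y + 7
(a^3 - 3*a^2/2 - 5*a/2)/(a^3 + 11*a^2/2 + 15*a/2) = (2*a^2 - 3*a - 5)/(2*a^2 + 11*a + 15)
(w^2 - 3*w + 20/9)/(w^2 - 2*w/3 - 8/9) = (3*w - 5)/(3*w + 2)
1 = 1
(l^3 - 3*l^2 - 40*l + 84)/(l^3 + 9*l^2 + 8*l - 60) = (l - 7)/(l + 5)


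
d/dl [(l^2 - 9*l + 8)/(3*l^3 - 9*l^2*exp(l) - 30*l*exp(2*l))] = (l*(9 - 2*l)*(-l^2 + 3*l*exp(l) + 10*exp(2*l)) + (l^2 - 9*l + 8)*(3*l^2*exp(l) - 3*l^2 + 20*l*exp(2*l) + 6*l*exp(l) + 10*exp(2*l)))/(3*l^2*(-l^2 + 3*l*exp(l) + 10*exp(2*l))^2)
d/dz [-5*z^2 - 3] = -10*z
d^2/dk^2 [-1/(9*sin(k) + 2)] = 9*(9*sin(k)^2 - 2*sin(k) - 18)/(9*sin(k) + 2)^3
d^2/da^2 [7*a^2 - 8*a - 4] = 14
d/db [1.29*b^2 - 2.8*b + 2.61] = 2.58*b - 2.8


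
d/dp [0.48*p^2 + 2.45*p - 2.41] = 0.96*p + 2.45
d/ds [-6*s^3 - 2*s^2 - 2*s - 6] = -18*s^2 - 4*s - 2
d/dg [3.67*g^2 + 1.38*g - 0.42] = 7.34*g + 1.38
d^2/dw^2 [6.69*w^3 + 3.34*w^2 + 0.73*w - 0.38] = 40.14*w + 6.68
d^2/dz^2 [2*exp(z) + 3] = 2*exp(z)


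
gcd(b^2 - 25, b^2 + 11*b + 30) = b + 5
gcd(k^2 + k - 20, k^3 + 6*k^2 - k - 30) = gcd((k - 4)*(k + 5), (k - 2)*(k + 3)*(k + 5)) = k + 5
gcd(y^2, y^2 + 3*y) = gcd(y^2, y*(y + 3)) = y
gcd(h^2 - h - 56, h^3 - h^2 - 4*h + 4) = 1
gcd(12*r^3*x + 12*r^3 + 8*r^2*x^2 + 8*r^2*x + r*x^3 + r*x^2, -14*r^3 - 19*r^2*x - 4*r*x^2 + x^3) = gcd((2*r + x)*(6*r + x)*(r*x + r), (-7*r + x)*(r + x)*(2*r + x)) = 2*r + x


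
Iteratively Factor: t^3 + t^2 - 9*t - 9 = (t - 3)*(t^2 + 4*t + 3) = (t - 3)*(t + 3)*(t + 1)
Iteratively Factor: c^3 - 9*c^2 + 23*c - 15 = (c - 1)*(c^2 - 8*c + 15) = (c - 3)*(c - 1)*(c - 5)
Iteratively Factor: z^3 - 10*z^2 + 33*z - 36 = (z - 4)*(z^2 - 6*z + 9) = (z - 4)*(z - 3)*(z - 3)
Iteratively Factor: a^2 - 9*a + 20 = (a - 4)*(a - 5)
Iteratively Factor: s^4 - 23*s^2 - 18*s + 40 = (s + 2)*(s^3 - 2*s^2 - 19*s + 20) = (s - 5)*(s + 2)*(s^2 + 3*s - 4) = (s - 5)*(s + 2)*(s + 4)*(s - 1)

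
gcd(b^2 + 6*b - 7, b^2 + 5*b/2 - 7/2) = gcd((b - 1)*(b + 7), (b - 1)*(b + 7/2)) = b - 1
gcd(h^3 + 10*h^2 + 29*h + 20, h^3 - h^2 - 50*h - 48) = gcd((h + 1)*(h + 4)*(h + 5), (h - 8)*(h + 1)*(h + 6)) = h + 1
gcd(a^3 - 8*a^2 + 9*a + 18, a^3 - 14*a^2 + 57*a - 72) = a - 3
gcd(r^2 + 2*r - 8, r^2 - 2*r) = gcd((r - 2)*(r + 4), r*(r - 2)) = r - 2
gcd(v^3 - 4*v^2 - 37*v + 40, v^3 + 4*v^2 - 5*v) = v^2 + 4*v - 5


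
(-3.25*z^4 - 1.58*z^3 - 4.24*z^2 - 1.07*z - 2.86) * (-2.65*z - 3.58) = 8.6125*z^5 + 15.822*z^4 + 16.8924*z^3 + 18.0147*z^2 + 11.4096*z + 10.2388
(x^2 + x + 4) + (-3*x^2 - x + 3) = 7 - 2*x^2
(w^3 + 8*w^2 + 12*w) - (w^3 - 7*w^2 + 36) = 15*w^2 + 12*w - 36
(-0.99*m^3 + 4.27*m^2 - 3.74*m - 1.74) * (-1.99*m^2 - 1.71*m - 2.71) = 1.9701*m^5 - 6.8044*m^4 + 2.8238*m^3 - 1.7137*m^2 + 13.1108*m + 4.7154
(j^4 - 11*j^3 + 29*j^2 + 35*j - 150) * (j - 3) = j^5 - 14*j^4 + 62*j^3 - 52*j^2 - 255*j + 450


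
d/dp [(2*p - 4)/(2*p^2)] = (4 - p)/p^3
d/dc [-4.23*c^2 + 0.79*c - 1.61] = 0.79 - 8.46*c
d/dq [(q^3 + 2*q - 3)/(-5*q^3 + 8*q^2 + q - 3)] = (8*q^4 + 22*q^3 - 70*q^2 + 48*q - 3)/(25*q^6 - 80*q^5 + 54*q^4 + 46*q^3 - 47*q^2 - 6*q + 9)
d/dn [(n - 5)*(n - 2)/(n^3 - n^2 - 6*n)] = (-n^4 + 14*n^3 - 43*n^2 + 20*n + 60)/(n^2*(n^4 - 2*n^3 - 11*n^2 + 12*n + 36))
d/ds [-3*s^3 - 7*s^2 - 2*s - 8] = -9*s^2 - 14*s - 2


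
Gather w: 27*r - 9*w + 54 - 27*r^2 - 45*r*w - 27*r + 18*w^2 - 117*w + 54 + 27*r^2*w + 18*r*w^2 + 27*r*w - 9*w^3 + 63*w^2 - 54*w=-27*r^2 - 9*w^3 + w^2*(18*r + 81) + w*(27*r^2 - 18*r - 180) + 108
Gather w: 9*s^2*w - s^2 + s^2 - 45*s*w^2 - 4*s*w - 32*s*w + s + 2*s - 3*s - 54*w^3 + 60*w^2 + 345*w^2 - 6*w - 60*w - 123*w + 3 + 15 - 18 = -54*w^3 + w^2*(405 - 45*s) + w*(9*s^2 - 36*s - 189)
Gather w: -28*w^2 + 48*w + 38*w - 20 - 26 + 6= -28*w^2 + 86*w - 40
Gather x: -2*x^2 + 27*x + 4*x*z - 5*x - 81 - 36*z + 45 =-2*x^2 + x*(4*z + 22) - 36*z - 36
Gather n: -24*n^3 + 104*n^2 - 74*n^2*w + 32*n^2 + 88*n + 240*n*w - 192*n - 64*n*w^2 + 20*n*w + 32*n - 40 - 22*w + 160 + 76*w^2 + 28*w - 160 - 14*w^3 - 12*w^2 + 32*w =-24*n^3 + n^2*(136 - 74*w) + n*(-64*w^2 + 260*w - 72) - 14*w^3 + 64*w^2 + 38*w - 40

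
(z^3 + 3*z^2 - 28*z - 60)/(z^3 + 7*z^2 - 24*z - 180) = (z + 2)/(z + 6)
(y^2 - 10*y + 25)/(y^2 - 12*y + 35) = (y - 5)/(y - 7)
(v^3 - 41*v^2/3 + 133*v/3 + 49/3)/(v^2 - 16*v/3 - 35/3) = (3*v^2 - 20*v - 7)/(3*v + 5)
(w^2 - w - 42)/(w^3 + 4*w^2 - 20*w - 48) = (w - 7)/(w^2 - 2*w - 8)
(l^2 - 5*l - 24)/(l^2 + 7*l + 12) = (l - 8)/(l + 4)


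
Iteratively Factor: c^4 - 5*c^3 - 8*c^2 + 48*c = (c)*(c^3 - 5*c^2 - 8*c + 48) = c*(c + 3)*(c^2 - 8*c + 16) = c*(c - 4)*(c + 3)*(c - 4)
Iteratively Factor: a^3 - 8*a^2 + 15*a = (a - 5)*(a^2 - 3*a) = a*(a - 5)*(a - 3)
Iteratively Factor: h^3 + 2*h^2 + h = (h)*(h^2 + 2*h + 1) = h*(h + 1)*(h + 1)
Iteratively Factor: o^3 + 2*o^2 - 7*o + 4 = (o + 4)*(o^2 - 2*o + 1) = (o - 1)*(o + 4)*(o - 1)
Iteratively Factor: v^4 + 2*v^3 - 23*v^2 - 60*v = (v + 4)*(v^3 - 2*v^2 - 15*v) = (v + 3)*(v + 4)*(v^2 - 5*v) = v*(v + 3)*(v + 4)*(v - 5)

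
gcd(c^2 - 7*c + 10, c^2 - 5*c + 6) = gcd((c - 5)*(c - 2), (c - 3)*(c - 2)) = c - 2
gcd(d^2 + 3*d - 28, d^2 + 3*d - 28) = d^2 + 3*d - 28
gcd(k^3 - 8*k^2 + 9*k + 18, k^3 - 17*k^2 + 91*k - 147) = k - 3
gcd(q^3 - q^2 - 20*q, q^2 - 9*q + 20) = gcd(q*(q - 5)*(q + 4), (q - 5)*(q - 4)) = q - 5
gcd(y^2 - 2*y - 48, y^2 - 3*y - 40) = y - 8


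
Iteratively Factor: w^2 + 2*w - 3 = (w - 1)*(w + 3)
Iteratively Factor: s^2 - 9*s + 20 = (s - 4)*(s - 5)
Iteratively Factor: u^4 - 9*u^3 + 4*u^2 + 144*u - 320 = (u - 4)*(u^3 - 5*u^2 - 16*u + 80) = (u - 4)^2*(u^2 - u - 20) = (u - 4)^2*(u + 4)*(u - 5)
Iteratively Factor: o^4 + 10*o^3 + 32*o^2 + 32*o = (o + 4)*(o^3 + 6*o^2 + 8*o) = (o + 2)*(o + 4)*(o^2 + 4*o) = o*(o + 2)*(o + 4)*(o + 4)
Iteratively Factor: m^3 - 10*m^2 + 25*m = (m - 5)*(m^2 - 5*m) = (m - 5)^2*(m)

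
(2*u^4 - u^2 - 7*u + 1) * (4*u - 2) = 8*u^5 - 4*u^4 - 4*u^3 - 26*u^2 + 18*u - 2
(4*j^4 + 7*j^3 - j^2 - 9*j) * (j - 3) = 4*j^5 - 5*j^4 - 22*j^3 - 6*j^2 + 27*j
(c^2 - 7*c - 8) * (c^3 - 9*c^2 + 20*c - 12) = c^5 - 16*c^4 + 75*c^3 - 80*c^2 - 76*c + 96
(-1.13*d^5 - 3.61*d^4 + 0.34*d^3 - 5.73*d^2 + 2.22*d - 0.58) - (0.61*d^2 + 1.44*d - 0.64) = -1.13*d^5 - 3.61*d^4 + 0.34*d^3 - 6.34*d^2 + 0.78*d + 0.0600000000000001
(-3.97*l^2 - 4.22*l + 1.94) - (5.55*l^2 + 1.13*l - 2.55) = -9.52*l^2 - 5.35*l + 4.49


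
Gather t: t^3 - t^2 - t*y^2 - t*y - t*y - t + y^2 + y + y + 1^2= t^3 - t^2 + t*(-y^2 - 2*y - 1) + y^2 + 2*y + 1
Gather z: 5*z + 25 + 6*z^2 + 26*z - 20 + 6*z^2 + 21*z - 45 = 12*z^2 + 52*z - 40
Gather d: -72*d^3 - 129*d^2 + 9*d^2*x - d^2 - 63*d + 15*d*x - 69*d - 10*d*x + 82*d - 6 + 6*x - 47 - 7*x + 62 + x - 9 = -72*d^3 + d^2*(9*x - 130) + d*(5*x - 50)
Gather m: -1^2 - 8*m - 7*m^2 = -7*m^2 - 8*m - 1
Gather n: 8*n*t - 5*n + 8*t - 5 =n*(8*t - 5) + 8*t - 5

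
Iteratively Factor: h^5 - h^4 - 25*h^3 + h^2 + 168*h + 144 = (h - 4)*(h^4 + 3*h^3 - 13*h^2 - 51*h - 36) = (h - 4)^2*(h^3 + 7*h^2 + 15*h + 9) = (h - 4)^2*(h + 3)*(h^2 + 4*h + 3) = (h - 4)^2*(h + 3)^2*(h + 1)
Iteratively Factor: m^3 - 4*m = (m - 2)*(m^2 + 2*m) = (m - 2)*(m + 2)*(m)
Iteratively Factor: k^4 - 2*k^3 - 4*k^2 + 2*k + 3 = (k + 1)*(k^3 - 3*k^2 - k + 3) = (k + 1)^2*(k^2 - 4*k + 3) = (k - 1)*(k + 1)^2*(k - 3)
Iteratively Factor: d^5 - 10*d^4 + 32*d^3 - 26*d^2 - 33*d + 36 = (d - 1)*(d^4 - 9*d^3 + 23*d^2 - 3*d - 36) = (d - 3)*(d - 1)*(d^3 - 6*d^2 + 5*d + 12) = (d - 4)*(d - 3)*(d - 1)*(d^2 - 2*d - 3) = (d - 4)*(d - 3)*(d - 1)*(d + 1)*(d - 3)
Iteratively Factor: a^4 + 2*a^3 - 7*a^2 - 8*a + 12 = (a - 1)*(a^3 + 3*a^2 - 4*a - 12) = (a - 1)*(a + 2)*(a^2 + a - 6) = (a - 2)*(a - 1)*(a + 2)*(a + 3)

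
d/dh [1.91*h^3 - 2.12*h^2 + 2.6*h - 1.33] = 5.73*h^2 - 4.24*h + 2.6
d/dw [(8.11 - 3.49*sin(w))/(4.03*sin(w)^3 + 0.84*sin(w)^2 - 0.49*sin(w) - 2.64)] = (28.1294*sin(w)^3 - 95.1183*sin(w)^2 - 13.6248*sin(w) + 13.1875)*cos(w)/(16.2409*sin(w)^6 + 6.7704*sin(w)^5 - 3.2438*sin(w)^4 - 22.1016*sin(w)^3 - 4.1951*sin(w)^2 + 2.5872*sin(w) + 6.9696)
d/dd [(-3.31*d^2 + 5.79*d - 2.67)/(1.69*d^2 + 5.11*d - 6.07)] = (-26.6992*d^2 + 49.208*d - 21.5016)/(2.8561*d^4 + 17.2718*d^3 + 5.5955*d^2 - 62.0354*d + 36.8449)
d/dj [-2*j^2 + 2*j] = 2 - 4*j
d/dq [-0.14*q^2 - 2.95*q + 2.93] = -0.28*q - 2.95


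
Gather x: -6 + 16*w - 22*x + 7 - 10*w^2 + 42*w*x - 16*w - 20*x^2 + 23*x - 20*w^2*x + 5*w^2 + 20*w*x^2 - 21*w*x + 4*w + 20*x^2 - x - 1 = -5*w^2 + 20*w*x^2 + 4*w + x*(-20*w^2 + 21*w)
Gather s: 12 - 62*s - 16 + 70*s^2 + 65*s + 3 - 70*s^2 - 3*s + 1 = 0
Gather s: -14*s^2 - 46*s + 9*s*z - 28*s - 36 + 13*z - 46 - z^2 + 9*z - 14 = -14*s^2 + s*(9*z - 74) - z^2 + 22*z - 96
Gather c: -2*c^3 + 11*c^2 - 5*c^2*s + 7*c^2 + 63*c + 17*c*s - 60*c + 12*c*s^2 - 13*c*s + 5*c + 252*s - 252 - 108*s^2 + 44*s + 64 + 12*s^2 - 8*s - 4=-2*c^3 + c^2*(18 - 5*s) + c*(12*s^2 + 4*s + 8) - 96*s^2 + 288*s - 192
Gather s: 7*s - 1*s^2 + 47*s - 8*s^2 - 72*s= -9*s^2 - 18*s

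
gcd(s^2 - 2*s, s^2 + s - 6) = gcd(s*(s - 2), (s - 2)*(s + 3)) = s - 2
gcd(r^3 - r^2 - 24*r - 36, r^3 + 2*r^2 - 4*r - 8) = r + 2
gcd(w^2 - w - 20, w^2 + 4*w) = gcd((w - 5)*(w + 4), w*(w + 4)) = w + 4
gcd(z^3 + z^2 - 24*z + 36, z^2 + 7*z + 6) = z + 6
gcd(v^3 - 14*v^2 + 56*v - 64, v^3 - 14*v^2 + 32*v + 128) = v - 8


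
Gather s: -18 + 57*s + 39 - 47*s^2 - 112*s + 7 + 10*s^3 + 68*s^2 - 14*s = 10*s^3 + 21*s^2 - 69*s + 28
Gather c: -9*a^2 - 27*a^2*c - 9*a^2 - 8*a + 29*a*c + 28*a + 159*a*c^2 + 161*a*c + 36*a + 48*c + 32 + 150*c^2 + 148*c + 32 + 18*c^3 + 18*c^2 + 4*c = -18*a^2 + 56*a + 18*c^3 + c^2*(159*a + 168) + c*(-27*a^2 + 190*a + 200) + 64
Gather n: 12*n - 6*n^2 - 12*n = -6*n^2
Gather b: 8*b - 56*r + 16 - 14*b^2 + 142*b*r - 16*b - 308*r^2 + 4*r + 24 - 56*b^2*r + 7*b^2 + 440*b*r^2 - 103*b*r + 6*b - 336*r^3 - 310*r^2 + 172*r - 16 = b^2*(-56*r - 7) + b*(440*r^2 + 39*r - 2) - 336*r^3 - 618*r^2 + 120*r + 24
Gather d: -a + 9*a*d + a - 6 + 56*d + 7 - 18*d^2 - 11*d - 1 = -18*d^2 + d*(9*a + 45)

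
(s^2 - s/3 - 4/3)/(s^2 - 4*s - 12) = (-3*s^2 + s + 4)/(3*(-s^2 + 4*s + 12))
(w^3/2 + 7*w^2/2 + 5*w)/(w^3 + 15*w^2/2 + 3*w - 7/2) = w*(w^2 + 7*w + 10)/(2*w^3 + 15*w^2 + 6*w - 7)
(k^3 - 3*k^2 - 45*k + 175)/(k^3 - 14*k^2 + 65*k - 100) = (k + 7)/(k - 4)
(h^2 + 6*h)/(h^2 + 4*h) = (h + 6)/(h + 4)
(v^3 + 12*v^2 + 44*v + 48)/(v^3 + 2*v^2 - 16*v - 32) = (v + 6)/(v - 4)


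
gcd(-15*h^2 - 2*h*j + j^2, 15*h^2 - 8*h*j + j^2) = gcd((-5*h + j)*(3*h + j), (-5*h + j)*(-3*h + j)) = 5*h - j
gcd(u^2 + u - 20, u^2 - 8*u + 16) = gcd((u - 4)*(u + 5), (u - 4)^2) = u - 4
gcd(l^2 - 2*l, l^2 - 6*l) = l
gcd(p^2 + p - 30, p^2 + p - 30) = p^2 + p - 30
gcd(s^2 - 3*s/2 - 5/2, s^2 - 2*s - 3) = s + 1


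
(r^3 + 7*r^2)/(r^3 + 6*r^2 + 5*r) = r*(r + 7)/(r^2 + 6*r + 5)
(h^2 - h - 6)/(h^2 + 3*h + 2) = (h - 3)/(h + 1)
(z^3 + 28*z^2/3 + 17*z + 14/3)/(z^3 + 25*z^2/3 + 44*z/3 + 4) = (z + 7)/(z + 6)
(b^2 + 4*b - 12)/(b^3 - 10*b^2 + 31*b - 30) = (b + 6)/(b^2 - 8*b + 15)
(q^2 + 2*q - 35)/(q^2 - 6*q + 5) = (q + 7)/(q - 1)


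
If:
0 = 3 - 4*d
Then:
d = 3/4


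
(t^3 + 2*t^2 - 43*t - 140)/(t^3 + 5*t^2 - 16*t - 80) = (t - 7)/(t - 4)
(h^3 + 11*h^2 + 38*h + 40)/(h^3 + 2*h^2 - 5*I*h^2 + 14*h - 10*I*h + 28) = (h^2 + 9*h + 20)/(h^2 - 5*I*h + 14)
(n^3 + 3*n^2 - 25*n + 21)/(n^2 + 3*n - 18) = (n^2 + 6*n - 7)/(n + 6)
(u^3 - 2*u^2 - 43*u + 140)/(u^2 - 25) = (u^2 + 3*u - 28)/(u + 5)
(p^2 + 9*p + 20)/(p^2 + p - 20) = (p + 4)/(p - 4)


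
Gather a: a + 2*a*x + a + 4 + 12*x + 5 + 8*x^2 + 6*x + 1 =a*(2*x + 2) + 8*x^2 + 18*x + 10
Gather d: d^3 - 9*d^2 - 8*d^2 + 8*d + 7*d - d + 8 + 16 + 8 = d^3 - 17*d^2 + 14*d + 32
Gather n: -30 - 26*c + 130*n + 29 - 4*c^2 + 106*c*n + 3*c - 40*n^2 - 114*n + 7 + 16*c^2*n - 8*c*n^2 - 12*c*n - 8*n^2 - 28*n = -4*c^2 - 23*c + n^2*(-8*c - 48) + n*(16*c^2 + 94*c - 12) + 6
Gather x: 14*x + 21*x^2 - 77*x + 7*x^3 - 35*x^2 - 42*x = 7*x^3 - 14*x^2 - 105*x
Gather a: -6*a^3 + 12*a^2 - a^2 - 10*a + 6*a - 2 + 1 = -6*a^3 + 11*a^2 - 4*a - 1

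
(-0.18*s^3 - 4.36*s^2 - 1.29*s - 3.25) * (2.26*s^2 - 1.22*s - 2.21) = -0.4068*s^5 - 9.634*s^4 + 2.8016*s^3 + 3.8644*s^2 + 6.8159*s + 7.1825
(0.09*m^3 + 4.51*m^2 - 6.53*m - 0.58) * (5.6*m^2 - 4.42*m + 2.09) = 0.504*m^5 + 24.8582*m^4 - 56.3141*m^3 + 35.0405*m^2 - 11.0841*m - 1.2122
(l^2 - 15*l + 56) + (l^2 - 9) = 2*l^2 - 15*l + 47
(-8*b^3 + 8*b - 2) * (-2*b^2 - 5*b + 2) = 16*b^5 + 40*b^4 - 32*b^3 - 36*b^2 + 26*b - 4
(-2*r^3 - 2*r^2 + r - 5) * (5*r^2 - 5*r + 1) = -10*r^5 + 13*r^3 - 32*r^2 + 26*r - 5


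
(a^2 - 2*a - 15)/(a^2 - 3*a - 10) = (a + 3)/(a + 2)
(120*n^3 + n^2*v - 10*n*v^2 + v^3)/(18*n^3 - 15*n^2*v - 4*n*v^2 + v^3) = (40*n^2 - 13*n*v + v^2)/(6*n^2 - 7*n*v + v^2)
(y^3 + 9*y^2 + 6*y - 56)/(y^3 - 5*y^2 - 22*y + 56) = (y + 7)/(y - 7)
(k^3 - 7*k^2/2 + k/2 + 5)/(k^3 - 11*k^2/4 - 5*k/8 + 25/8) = 4*(k - 2)/(4*k - 5)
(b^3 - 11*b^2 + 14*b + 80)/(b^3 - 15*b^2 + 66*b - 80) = (b + 2)/(b - 2)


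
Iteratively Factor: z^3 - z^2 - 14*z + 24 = (z - 2)*(z^2 + z - 12) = (z - 2)*(z + 4)*(z - 3)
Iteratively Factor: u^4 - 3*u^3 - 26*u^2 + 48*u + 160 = (u - 5)*(u^3 + 2*u^2 - 16*u - 32) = (u - 5)*(u + 4)*(u^2 - 2*u - 8) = (u - 5)*(u + 2)*(u + 4)*(u - 4)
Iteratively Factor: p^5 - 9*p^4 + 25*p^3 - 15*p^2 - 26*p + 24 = (p - 1)*(p^4 - 8*p^3 + 17*p^2 + 2*p - 24) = (p - 2)*(p - 1)*(p^3 - 6*p^2 + 5*p + 12) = (p - 4)*(p - 2)*(p - 1)*(p^2 - 2*p - 3) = (p - 4)*(p - 2)*(p - 1)*(p + 1)*(p - 3)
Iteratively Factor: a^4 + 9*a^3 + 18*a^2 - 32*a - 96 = (a - 2)*(a^3 + 11*a^2 + 40*a + 48) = (a - 2)*(a + 4)*(a^2 + 7*a + 12) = (a - 2)*(a + 4)^2*(a + 3)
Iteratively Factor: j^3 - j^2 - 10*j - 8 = (j + 1)*(j^2 - 2*j - 8) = (j - 4)*(j + 1)*(j + 2)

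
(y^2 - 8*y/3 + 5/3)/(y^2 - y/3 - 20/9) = 3*(y - 1)/(3*y + 4)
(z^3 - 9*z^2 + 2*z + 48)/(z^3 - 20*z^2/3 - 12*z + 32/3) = 3*(z - 3)/(3*z - 2)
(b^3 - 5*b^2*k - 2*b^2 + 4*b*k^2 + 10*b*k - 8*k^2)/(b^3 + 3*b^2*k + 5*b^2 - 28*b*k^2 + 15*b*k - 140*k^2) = (b^2 - b*k - 2*b + 2*k)/(b^2 + 7*b*k + 5*b + 35*k)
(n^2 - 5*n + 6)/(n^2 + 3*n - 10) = (n - 3)/(n + 5)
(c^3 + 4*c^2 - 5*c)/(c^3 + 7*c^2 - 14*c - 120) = c*(c - 1)/(c^2 + 2*c - 24)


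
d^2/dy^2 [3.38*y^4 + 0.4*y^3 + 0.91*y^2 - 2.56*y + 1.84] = 40.56*y^2 + 2.4*y + 1.82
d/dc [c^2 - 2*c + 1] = 2*c - 2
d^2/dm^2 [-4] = 0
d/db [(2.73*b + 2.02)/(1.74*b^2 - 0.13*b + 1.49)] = (-4.7502*b^2 - 7.0296*b + 4.3303)/(3.0276*b^4 - 0.4524*b^3 + 5.2021*b^2 - 0.3874*b + 2.2201)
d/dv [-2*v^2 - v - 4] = -4*v - 1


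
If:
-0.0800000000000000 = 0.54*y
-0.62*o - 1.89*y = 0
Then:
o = 0.45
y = -0.15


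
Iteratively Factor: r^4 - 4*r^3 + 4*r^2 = (r - 2)*(r^3 - 2*r^2) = (r - 2)^2*(r^2) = r*(r - 2)^2*(r)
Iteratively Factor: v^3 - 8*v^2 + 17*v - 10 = (v - 5)*(v^2 - 3*v + 2) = (v - 5)*(v - 2)*(v - 1)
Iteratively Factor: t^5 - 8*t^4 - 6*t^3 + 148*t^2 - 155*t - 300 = (t - 3)*(t^4 - 5*t^3 - 21*t^2 + 85*t + 100) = (t - 3)*(t + 1)*(t^3 - 6*t^2 - 15*t + 100) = (t - 5)*(t - 3)*(t + 1)*(t^2 - t - 20) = (t - 5)^2*(t - 3)*(t + 1)*(t + 4)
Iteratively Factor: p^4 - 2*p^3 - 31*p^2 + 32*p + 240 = (p - 4)*(p^3 + 2*p^2 - 23*p - 60) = (p - 4)*(p + 3)*(p^2 - p - 20) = (p - 4)*(p + 3)*(p + 4)*(p - 5)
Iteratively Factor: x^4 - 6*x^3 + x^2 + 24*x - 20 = (x - 1)*(x^3 - 5*x^2 - 4*x + 20) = (x - 5)*(x - 1)*(x^2 - 4) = (x - 5)*(x - 2)*(x - 1)*(x + 2)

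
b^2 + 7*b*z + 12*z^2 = (b + 3*z)*(b + 4*z)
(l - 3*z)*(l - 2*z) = l^2 - 5*l*z + 6*z^2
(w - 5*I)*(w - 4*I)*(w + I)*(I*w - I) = I*w^4 + 8*w^3 - I*w^3 - 8*w^2 - 11*I*w^2 + 20*w + 11*I*w - 20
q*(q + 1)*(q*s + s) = q^3*s + 2*q^2*s + q*s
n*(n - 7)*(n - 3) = n^3 - 10*n^2 + 21*n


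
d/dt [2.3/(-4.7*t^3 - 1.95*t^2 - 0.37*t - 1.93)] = (32.43*t^2 + 8.97*t + 0.851)/(4.7*t^3 + 1.95*t^2 + 0.37*t + 1.93)^2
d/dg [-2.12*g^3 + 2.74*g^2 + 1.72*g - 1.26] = -6.36*g^2 + 5.48*g + 1.72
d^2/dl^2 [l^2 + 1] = 2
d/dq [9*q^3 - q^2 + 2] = q*(27*q - 2)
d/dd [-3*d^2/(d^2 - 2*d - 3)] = 6*d*(d + 3)/(d^4 - 4*d^3 - 2*d^2 + 12*d + 9)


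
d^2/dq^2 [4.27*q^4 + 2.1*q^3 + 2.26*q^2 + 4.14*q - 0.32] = 51.24*q^2 + 12.6*q + 4.52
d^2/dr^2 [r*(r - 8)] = 2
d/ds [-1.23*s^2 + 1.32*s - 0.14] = 1.32 - 2.46*s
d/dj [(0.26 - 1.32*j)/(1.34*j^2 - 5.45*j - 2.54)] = (1.7688*j^2 - 0.6968*j + 4.7698)/(1.7956*j^4 - 14.606*j^3 + 22.8953*j^2 + 27.686*j + 6.4516)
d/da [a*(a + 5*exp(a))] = a*(5*exp(a) + 1) + a + 5*exp(a)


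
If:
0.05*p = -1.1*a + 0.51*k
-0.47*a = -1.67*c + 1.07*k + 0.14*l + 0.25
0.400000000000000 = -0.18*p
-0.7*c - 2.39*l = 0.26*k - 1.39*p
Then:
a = -1.41940298507463*l - 1.76177253268541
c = -2.27717295873573*l - 2.9203851543317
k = -3.06145741878841*l - 4.01776646483346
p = -2.22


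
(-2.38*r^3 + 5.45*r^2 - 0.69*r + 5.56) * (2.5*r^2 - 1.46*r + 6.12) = -5.95*r^5 + 17.0998*r^4 - 24.2476*r^3 + 48.2614*r^2 - 12.3404*r + 34.0272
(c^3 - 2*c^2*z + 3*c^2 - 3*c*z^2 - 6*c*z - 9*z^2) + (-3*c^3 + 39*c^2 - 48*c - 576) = -2*c^3 - 2*c^2*z + 42*c^2 - 3*c*z^2 - 6*c*z - 48*c - 9*z^2 - 576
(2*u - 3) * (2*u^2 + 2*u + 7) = 4*u^3 - 2*u^2 + 8*u - 21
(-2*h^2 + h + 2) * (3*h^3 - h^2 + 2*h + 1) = -6*h^5 + 5*h^4 + h^3 - 2*h^2 + 5*h + 2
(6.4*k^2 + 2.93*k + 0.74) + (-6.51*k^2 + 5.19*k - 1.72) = -0.109999999999999*k^2 + 8.12*k - 0.98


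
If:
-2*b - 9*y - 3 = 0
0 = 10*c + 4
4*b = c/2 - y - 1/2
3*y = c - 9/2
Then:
No Solution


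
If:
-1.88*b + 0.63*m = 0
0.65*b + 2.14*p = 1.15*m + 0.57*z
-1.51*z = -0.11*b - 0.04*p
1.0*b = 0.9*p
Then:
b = 0.00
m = 0.00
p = 0.00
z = 0.00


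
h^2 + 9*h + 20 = (h + 4)*(h + 5)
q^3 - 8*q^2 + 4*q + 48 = (q - 6)*(q - 4)*(q + 2)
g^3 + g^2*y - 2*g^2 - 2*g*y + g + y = (g - 1)^2*(g + y)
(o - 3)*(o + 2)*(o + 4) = o^3 + 3*o^2 - 10*o - 24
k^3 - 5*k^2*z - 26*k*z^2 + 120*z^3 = (k - 6*z)*(k - 4*z)*(k + 5*z)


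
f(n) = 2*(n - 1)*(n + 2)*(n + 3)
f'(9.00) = 632.00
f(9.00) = 2112.00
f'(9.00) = 632.00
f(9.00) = 2112.00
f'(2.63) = 85.58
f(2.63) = 84.98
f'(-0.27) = -1.88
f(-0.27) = -12.00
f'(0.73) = 16.88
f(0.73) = -5.50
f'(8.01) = 515.12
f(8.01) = 1545.15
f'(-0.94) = -7.74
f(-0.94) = -8.47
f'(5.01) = 232.76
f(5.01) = 450.32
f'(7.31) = 439.58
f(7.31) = 1211.34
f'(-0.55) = -4.98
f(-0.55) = -11.01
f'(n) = 2*(n - 1)*(n + 2) + 2*(n - 1)*(n + 3) + 2*(n + 2)*(n + 3)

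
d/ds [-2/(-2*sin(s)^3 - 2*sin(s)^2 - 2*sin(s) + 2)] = (-2*sin(s) + 3*cos(s)^2 - 4)*cos(s)/(sin(s)^3 + sin(s)^2 + sin(s) - 1)^2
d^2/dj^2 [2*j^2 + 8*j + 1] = 4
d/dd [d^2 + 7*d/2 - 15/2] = 2*d + 7/2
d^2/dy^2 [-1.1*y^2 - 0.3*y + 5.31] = -2.20000000000000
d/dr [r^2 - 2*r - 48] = 2*r - 2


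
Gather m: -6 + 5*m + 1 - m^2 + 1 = -m^2 + 5*m - 4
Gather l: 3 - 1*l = 3 - l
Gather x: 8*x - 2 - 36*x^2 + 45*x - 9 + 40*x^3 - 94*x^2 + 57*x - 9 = 40*x^3 - 130*x^2 + 110*x - 20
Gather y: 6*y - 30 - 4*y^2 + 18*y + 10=-4*y^2 + 24*y - 20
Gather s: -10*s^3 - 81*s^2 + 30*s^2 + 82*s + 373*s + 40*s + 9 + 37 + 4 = -10*s^3 - 51*s^2 + 495*s + 50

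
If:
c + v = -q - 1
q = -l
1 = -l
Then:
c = -v - 2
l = -1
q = 1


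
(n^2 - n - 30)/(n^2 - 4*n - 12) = (n + 5)/(n + 2)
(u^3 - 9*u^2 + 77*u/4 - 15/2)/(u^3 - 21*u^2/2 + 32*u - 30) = (u - 1/2)/(u - 2)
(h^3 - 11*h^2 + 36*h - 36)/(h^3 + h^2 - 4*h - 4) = (h^2 - 9*h + 18)/(h^2 + 3*h + 2)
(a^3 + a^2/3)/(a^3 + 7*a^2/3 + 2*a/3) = a/(a + 2)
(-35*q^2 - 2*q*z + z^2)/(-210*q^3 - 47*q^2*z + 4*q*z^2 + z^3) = 1/(6*q + z)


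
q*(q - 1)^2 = q^3 - 2*q^2 + q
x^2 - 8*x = x*(x - 8)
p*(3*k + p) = 3*k*p + p^2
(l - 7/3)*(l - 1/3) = l^2 - 8*l/3 + 7/9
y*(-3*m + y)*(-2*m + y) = 6*m^2*y - 5*m*y^2 + y^3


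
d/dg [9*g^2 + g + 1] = 18*g + 1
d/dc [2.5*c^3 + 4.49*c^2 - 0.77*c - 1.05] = 7.5*c^2 + 8.98*c - 0.77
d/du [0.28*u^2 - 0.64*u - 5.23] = 0.56*u - 0.64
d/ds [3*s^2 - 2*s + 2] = 6*s - 2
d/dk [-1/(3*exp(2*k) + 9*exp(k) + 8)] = (6*exp(k) + 9)*exp(k)/(3*exp(2*k) + 9*exp(k) + 8)^2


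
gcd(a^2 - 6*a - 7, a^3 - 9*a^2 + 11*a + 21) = a^2 - 6*a - 7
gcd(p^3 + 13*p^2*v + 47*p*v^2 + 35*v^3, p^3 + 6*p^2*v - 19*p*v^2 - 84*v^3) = p + 7*v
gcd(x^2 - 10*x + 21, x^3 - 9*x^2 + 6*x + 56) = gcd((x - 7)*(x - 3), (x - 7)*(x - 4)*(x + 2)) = x - 7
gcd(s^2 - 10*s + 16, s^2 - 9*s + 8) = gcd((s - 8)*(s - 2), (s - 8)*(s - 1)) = s - 8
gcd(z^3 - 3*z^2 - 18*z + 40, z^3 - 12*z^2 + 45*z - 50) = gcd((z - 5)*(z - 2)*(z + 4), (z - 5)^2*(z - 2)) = z^2 - 7*z + 10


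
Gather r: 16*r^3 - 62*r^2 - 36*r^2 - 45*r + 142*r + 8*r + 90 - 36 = 16*r^3 - 98*r^2 + 105*r + 54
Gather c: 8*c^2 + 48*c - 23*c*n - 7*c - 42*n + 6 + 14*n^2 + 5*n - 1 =8*c^2 + c*(41 - 23*n) + 14*n^2 - 37*n + 5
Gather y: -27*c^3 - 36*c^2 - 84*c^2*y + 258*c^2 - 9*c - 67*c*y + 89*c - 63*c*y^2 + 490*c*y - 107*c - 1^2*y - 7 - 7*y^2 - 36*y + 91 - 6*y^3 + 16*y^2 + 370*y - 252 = -27*c^3 + 222*c^2 - 27*c - 6*y^3 + y^2*(9 - 63*c) + y*(-84*c^2 + 423*c + 333) - 168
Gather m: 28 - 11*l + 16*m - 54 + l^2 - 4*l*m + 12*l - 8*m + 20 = l^2 + l + m*(8 - 4*l) - 6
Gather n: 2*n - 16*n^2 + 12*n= -16*n^2 + 14*n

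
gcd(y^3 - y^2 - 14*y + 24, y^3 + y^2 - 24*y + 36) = y^2 - 5*y + 6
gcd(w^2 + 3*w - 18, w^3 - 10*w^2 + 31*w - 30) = w - 3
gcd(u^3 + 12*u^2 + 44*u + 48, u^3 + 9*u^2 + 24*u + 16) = u + 4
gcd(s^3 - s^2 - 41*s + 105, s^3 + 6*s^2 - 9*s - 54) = s - 3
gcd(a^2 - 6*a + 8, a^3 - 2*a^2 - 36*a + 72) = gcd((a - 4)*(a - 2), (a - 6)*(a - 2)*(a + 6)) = a - 2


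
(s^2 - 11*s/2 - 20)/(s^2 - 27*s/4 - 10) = 2*(2*s + 5)/(4*s + 5)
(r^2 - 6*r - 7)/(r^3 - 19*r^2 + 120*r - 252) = (r + 1)/(r^2 - 12*r + 36)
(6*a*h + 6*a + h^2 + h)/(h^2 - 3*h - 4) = (6*a + h)/(h - 4)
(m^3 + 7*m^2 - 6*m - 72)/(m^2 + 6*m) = m + 1 - 12/m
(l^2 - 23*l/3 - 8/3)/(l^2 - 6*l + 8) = (3*l^2 - 23*l - 8)/(3*(l^2 - 6*l + 8))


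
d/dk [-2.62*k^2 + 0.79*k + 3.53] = 0.79 - 5.24*k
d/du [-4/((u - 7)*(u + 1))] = 8*(u - 3)/((u - 7)^2*(u + 1)^2)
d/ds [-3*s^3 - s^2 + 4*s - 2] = -9*s^2 - 2*s + 4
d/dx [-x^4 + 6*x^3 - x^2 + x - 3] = -4*x^3 + 18*x^2 - 2*x + 1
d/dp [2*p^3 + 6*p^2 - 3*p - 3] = 6*p^2 + 12*p - 3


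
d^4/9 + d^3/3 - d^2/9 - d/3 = d*(d/3 + 1/3)*(d/3 + 1)*(d - 1)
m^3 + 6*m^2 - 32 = (m - 2)*(m + 4)^2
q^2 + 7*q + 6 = (q + 1)*(q + 6)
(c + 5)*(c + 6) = c^2 + 11*c + 30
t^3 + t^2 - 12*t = t*(t - 3)*(t + 4)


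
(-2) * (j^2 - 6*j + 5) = -2*j^2 + 12*j - 10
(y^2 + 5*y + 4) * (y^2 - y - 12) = y^4 + 4*y^3 - 13*y^2 - 64*y - 48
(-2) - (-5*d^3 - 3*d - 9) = 5*d^3 + 3*d + 7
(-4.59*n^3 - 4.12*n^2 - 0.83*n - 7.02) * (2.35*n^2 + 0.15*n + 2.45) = -10.7865*n^5 - 10.3705*n^4 - 13.814*n^3 - 26.7155*n^2 - 3.0865*n - 17.199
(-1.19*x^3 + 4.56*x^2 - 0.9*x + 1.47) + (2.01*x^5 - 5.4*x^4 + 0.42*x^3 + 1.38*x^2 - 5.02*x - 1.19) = 2.01*x^5 - 5.4*x^4 - 0.77*x^3 + 5.94*x^2 - 5.92*x + 0.28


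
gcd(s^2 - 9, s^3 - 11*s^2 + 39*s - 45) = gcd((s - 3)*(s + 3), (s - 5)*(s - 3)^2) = s - 3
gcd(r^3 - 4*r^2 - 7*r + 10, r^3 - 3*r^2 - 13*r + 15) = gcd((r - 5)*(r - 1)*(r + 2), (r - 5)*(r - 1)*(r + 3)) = r^2 - 6*r + 5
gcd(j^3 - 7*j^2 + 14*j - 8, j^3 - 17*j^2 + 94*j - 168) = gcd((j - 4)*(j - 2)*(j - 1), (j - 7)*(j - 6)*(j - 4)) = j - 4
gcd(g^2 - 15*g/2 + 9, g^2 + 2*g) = 1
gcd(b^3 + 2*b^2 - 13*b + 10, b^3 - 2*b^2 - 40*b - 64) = 1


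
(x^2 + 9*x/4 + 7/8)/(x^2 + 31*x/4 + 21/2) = (x + 1/2)/(x + 6)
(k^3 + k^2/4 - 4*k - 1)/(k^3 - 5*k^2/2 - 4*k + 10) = (4*k + 1)/(2*(2*k - 5))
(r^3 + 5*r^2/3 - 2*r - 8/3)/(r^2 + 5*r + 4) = (3*r^2 + 2*r - 8)/(3*(r + 4))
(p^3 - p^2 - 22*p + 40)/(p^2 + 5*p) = p - 6 + 8/p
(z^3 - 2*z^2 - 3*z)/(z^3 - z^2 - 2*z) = (z - 3)/(z - 2)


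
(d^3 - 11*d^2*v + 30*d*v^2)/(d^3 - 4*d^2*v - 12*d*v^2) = (d - 5*v)/(d + 2*v)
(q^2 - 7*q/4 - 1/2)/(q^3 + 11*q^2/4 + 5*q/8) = 2*(q - 2)/(q*(2*q + 5))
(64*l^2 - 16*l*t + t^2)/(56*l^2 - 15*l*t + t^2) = (-8*l + t)/(-7*l + t)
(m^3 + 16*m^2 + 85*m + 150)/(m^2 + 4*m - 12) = (m^2 + 10*m + 25)/(m - 2)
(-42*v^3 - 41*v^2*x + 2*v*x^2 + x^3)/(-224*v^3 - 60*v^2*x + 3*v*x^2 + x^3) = (-6*v^2 - 5*v*x + x^2)/(-32*v^2 - 4*v*x + x^2)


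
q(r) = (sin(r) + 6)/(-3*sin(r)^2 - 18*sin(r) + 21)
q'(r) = (6*sin(r)*cos(r) + 18*cos(r))*(sin(r) + 6)/(-3*sin(r)^2 - 18*sin(r) + 21)^2 + cos(r)/(-3*sin(r)^2 - 18*sin(r) + 21)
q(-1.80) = 0.14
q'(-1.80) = -0.02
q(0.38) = 0.46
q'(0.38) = 0.69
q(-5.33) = 1.57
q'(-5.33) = 4.95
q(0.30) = 0.41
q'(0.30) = 0.56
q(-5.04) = 5.48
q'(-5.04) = 33.18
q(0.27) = 0.39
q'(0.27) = 0.52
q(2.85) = 0.40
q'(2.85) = -0.55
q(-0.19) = 0.24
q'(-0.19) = 0.20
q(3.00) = 0.33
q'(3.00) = -0.39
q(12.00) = 0.18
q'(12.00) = 0.11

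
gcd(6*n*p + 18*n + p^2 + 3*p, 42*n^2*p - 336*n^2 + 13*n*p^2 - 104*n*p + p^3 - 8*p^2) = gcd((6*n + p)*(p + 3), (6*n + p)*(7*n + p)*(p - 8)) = 6*n + p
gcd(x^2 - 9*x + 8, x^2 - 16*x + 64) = x - 8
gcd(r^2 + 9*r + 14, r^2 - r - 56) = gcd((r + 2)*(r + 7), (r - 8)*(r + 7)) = r + 7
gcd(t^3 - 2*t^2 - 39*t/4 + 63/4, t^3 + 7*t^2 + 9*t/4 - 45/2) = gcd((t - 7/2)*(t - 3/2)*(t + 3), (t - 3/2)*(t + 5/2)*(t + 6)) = t - 3/2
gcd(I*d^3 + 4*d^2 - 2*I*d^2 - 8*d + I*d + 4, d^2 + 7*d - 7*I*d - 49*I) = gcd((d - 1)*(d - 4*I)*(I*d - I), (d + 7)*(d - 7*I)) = 1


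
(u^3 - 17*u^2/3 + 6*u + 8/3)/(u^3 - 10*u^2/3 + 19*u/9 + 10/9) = 3*(u - 4)/(3*u - 5)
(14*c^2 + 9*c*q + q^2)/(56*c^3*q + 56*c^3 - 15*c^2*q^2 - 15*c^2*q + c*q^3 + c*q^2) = (14*c^2 + 9*c*q + q^2)/(c*(56*c^2*q + 56*c^2 - 15*c*q^2 - 15*c*q + q^3 + q^2))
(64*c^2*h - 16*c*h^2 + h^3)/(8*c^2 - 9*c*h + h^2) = h*(8*c - h)/(c - h)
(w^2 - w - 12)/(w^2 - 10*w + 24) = (w + 3)/(w - 6)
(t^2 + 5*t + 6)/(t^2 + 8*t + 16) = (t^2 + 5*t + 6)/(t^2 + 8*t + 16)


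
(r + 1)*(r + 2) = r^2 + 3*r + 2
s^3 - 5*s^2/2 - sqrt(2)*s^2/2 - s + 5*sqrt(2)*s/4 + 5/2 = (s - 5/2)*(s - sqrt(2))*(s + sqrt(2)/2)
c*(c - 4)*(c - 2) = c^3 - 6*c^2 + 8*c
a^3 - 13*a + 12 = (a - 3)*(a - 1)*(a + 4)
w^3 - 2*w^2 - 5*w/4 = w*(w - 5/2)*(w + 1/2)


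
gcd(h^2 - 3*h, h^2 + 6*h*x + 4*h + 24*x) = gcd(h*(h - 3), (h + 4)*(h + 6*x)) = 1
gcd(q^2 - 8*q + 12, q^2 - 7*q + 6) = q - 6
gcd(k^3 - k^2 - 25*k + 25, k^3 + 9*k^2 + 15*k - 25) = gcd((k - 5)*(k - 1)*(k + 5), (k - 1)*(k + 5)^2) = k^2 + 4*k - 5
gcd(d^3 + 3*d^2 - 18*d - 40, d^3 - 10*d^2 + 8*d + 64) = d^2 - 2*d - 8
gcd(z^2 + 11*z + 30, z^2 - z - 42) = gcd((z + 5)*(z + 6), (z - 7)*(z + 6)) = z + 6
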